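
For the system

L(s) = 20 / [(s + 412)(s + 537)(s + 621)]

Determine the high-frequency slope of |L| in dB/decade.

Each pole contributes −20 dB/decade at high frequency; each zero contributes +20 dB/decade.
Net: 0 zero(s) − 3 pole(s) → -60 dB/decade.

-60 dB/decade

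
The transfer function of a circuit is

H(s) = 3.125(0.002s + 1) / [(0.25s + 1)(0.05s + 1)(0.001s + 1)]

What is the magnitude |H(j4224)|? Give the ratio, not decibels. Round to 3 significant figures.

2.75e-05

At ω = 4224 rad/s:
zero (1 + j4224·0.002) = 1 + j8.448 → |·| ≈ 8.507, ∠ ≈ 83.25°
pole (1 + j4224·0.25) = 1 + j1056 → |·| ≈ 1056, ∠ ≈ 89.95°
pole (1 + j4224·0.05) = 1 + j211.2 → |·| ≈ 211.2, ∠ ≈ 89.73°
pole (1 + j4224·0.001) = 1 + j4.224 → |·| ≈ 4.3408, ∠ ≈ 76.68°
|H| = 3.125 · 8.507 / (1056 · 211.2 · 4.3408) ≈ 2.746e-05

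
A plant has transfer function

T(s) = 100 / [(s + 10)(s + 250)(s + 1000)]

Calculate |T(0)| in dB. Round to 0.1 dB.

-88.0 dB

T(0) = 100 / (10·250·1000) = 4e-05
20 log₁₀(4e-05) ≈ -87.96 dB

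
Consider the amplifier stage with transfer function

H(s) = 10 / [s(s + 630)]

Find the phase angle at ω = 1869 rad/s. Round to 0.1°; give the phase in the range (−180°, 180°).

At s = jω = j1869:
pole (s+630): 630 + j1869 → |·| = √(630²+1869²) = √3890061 ≈ 1972.3, ∠ = arctan(1869/630) ≈ 71.37°
pole at origin: |s| = 1869, ∠ = 90.00° (in denominator)
∠H = 0.00° − 161.37° = -161.37°

-161.4°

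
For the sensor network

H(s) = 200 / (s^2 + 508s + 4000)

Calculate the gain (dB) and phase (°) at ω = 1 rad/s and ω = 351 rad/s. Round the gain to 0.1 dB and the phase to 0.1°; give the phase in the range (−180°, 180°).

Substitute s = j1:
Numerator: 200 = 200 + j0
Denominator: (j1)^2 + 508(j1) + 4000 = 3999 + j508
|N| = √(200² + 0²) ≈ 200, ∠N ≈ 0.00°
|D| = √(3999² + 508²) ≈ 4031.1, ∠D ≈ 7.24°
|H| = 200 / 4031.1 ≈ 0.049614
Gain = 20 log₁₀(0.049614) ≈ -26.09 dB
∠H = 0.00° − 7.24° = -7.24°

Substitute s = j351:
Numerator: 200 = 200 + j0
Denominator: (j351)^2 + 508(j351) + 4000 = -119201 + j178308
|N| = √(200² + 0²) ≈ 200, ∠N ≈ 0.00°
|D| = √(119201² + 178308²) ≈ 2.1448e+05, ∠D ≈ 123.76°
|H| = 200 / 2.1448e+05 ≈ 0.00093249
Gain = 20 log₁₀(0.00093249) ≈ -60.61 dB
∠H = 0.00° − 123.76° = -123.76°

ω = 1: -26.1 dB, -7.2°; ω = 351: -60.6 dB, -123.8°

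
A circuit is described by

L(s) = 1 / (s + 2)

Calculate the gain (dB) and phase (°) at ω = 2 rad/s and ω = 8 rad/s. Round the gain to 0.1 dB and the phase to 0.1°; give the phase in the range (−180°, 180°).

ω = 2: -9.0 dB, -45.0°; ω = 8: -18.3 dB, -76.0°

Substitute s = j2:
Numerator: 1 = 1 + j0
Denominator: (j2) + 2 = 2 + j2
|N| = √(1² + 0²) ≈ 1, ∠N ≈ 0.00°
|D| = √(2² + 2²) ≈ 2.8284, ∠D ≈ 45.00°
|L| = 1 / 2.8284 ≈ 0.35356
Gain = 20 log₁₀(0.35356) ≈ -9.03 dB
∠L = 0.00° − 45.00° = -45.00°

Substitute s = j8:
Numerator: 1 = 1 + j0
Denominator: (j8) + 2 = 2 + j8
|N| = √(1² + 0²) ≈ 1, ∠N ≈ 0.00°
|D| = √(2² + 8²) ≈ 8.2462, ∠D ≈ 75.96°
|L| = 1 / 8.2462 ≈ 0.12127
Gain = 20 log₁₀(0.12127) ≈ -18.32 dB
∠L = 0.00° − 75.96° = -75.96°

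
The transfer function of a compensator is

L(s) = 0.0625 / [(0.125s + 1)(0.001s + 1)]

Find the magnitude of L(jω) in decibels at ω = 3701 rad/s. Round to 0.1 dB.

-89.1 dB

At ω = 3701 rad/s:
pole (1 + j3701·0.125) = 1 + j462.625 → |·| ≈ 462.63, ∠ ≈ 89.88°
pole (1 + j3701·0.001) = 1 + j3.701 → |·| ≈ 3.8337, ∠ ≈ 74.88°
|L| = 0.0625 · 1 / (462.63 · 3.8337) ≈ 3.5239e-05
Gain = 20 log₁₀(3.5239e-05) ≈ -89.06 dB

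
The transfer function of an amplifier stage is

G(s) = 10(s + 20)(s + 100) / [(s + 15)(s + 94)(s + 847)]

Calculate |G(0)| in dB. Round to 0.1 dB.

G(0) = 10·20·100 / (15·94·847) ≈ 0.016747
20 log₁₀(0.016747) ≈ -35.52 dB

-35.5 dB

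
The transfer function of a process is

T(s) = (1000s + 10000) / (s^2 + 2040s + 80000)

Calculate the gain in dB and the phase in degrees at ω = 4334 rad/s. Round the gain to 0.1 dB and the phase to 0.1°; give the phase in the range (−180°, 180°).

-13.6 dB, -64.8°

Substitute s = j4334:
Numerator: 1000(j4334) + 10000 = 10000 + j4334000
Denominator: (j4334)^2 + 2040(j4334) + 80000 = -18703556 + j8841360
|N| = √(10000² + 4334000²) ≈ 4.334e+06, ∠N ≈ 89.87°
|D| = √(18703556² + 8841360²) ≈ 2.0688e+07, ∠D ≈ 154.70°
|T| = 4.334e+06 / 2.0688e+07 ≈ 0.20949
Gain = 20 log₁₀(0.20949) ≈ -13.58 dB
∠T = 89.87° − 154.70° = -64.83°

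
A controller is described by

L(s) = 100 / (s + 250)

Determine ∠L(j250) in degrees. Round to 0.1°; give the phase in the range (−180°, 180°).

-45.0°

Substitute s = j250:
Numerator: 100 = 100 + j0
Denominator: (j250) + 250 = 250 + j250
|N| = √(100² + 0²) ≈ 100, ∠N ≈ 0.00°
|D| = √(250² + 250²) ≈ 353.55, ∠D ≈ 45.00°
∠L = 0.00° − 45.00° = -45.00°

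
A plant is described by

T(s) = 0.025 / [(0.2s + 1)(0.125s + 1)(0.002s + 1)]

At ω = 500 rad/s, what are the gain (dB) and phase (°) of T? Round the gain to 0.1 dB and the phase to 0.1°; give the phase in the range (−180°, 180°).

At ω = 500 rad/s:
pole (1 + j500·0.2) = 1 + j100 → |·| ≈ 100, ∠ ≈ 89.43°
pole (1 + j500·0.125) = 1 + j62.5 → |·| ≈ 62.508, ∠ ≈ 89.08°
pole (1 + j500·0.002) = 1 + j1 → |·| ≈ 1.4142, ∠ ≈ 45.00°
|T| = 0.025 · 1 / (100 · 62.508 · 1.4142) ≈ 2.8281e-06
Gain = 20 log₁₀(2.8281e-06) ≈ -110.97 dB
∠T = (0°) − (89.43° + 89.08° + 45.00°) = -223.51° ≡ 136.49° (principal value)

-111.0 dB, 136.5°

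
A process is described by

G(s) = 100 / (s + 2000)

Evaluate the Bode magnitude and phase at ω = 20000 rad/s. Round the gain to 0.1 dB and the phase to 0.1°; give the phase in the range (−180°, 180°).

-46.1 dB, -84.3°

At s = jω = j20000:
pole (s+2000): 2000 + j20000 → |·| = √(2000²+20000²) = √404000000 ≈ 20100, ∠ = arctan(20000/2000) ≈ 84.29°
|G| = 100 / 20100 ≈ 0.0049751
Gain = 20 log₁₀(0.0049751) ≈ -46.06 dB
∠G = 0.00° − 84.29° = -84.29°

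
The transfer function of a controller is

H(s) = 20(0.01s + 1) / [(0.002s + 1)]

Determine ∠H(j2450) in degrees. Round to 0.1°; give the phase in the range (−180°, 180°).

9.2°

At ω = 2450 rad/s:
zero (1 + j2450·0.01) = 1 + j24.5 → |·| ≈ 24.52, ∠ ≈ 87.66°
pole (1 + j2450·0.002) = 1 + j4.9 → |·| ≈ 5.001, ∠ ≈ 78.47°
∠H = (87.66°) − (78.47°) = 9.19°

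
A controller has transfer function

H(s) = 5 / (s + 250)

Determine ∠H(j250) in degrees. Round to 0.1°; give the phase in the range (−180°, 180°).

-45.0°

Substitute s = j250:
Numerator: 5 = 5 + j0
Denominator: (j250) + 250 = 250 + j250
|N| = √(5² + 0²) ≈ 5, ∠N ≈ 0.00°
|D| = √(250² + 250²) ≈ 353.55, ∠D ≈ 45.00°
∠H = 0.00° − 45.00° = -45.00°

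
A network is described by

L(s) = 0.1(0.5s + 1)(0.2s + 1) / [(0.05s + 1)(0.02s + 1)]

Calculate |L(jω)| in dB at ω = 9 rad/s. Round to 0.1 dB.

At ω = 9 rad/s:
zero (1 + j9·0.5) = 1 + j4.5 → |·| ≈ 4.6098, ∠ ≈ 77.47°
zero (1 + j9·0.2) = 1 + j1.8 → |·| ≈ 2.0591, ∠ ≈ 60.95°
pole (1 + j9·0.05) = 1 + j0.45 → |·| ≈ 1.0966, ∠ ≈ 24.23°
pole (1 + j9·0.02) = 1 + j0.18 → |·| ≈ 1.0161, ∠ ≈ 10.20°
|L| = 0.1 · 4.6098 · 2.0591 / (1.0966 · 1.0161) ≈ 0.85187
Gain = 20 log₁₀(0.85187) ≈ -1.39 dB

-1.4 dB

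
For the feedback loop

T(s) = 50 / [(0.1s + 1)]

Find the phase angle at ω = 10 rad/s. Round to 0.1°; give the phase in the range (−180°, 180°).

-45.0°

At ω = 10 rad/s:
pole (1 + j10·0.1) = 1 + j1 → |·| ≈ 1.4142, ∠ ≈ 45.00°
∠T = (0°) − (45.00°) = -45.00°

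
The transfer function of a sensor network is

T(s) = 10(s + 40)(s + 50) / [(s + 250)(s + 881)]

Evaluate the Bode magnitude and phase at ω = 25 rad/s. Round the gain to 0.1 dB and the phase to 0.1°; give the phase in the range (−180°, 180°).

At s = jω = j25:
zero (s+40): 40 + j25 → |·| = √(40²+25²) = √2225 ≈ 47.17, ∠ = arctan(25/40) ≈ 32.01°
zero (s+50): 50 + j25 → |·| = √(50²+25²) = √3125 ≈ 55.902, ∠ = arctan(25/50) ≈ 26.57°
pole (s+250): 250 + j25 → |·| = √(250²+25²) = √63125 ≈ 251.25, ∠ = arctan(25/250) ≈ 5.71°
pole (s+881): 881 + j25 → |·| = √(881²+25²) = √776786 ≈ 881.35, ∠ = arctan(25/881) ≈ 1.63°
|T| = 10 · 2636.9 / 2.2144e+05 ≈ 0.11908
Gain = 20 log₁₀(0.11908) ≈ -18.48 dB
∠T = 58.58° − 7.34° = 51.24°

-18.5 dB, 51.2°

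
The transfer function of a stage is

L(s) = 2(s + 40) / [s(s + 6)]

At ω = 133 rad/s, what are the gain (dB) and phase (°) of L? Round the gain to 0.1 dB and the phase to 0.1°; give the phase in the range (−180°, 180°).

-36.1 dB, -104.2°

At s = jω = j133:
zero (s+40): 40 + j133 → |·| = √(40²+133²) = √19289 ≈ 138.88, ∠ = arctan(133/40) ≈ 73.26°
pole (s+6): 6 + j133 → |·| = √(6²+133²) = √17725 ≈ 133.14, ∠ = arctan(133/6) ≈ 87.42°
pole at origin: |s| = 133, ∠ = 90.00° (in denominator)
|L| = 2 · 138.88 / 17708 ≈ 0.015686
Gain = 20 log₁₀(0.015686) ≈ -36.09 dB
∠L = 73.26° − 177.42° = -104.16°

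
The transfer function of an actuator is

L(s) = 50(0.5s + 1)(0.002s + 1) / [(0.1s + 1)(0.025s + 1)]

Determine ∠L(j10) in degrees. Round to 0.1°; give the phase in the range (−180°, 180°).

At ω = 10 rad/s:
zero (1 + j10·0.5) = 1 + j5 → |·| ≈ 5.099, ∠ ≈ 78.69°
zero (1 + j10·0.002) = 1 + j0.02 → |·| ≈ 1.0002, ∠ ≈ 1.15°
pole (1 + j10·0.1) = 1 + j1 → |·| ≈ 1.4142, ∠ ≈ 45.00°
pole (1 + j10·0.025) = 1 + j0.25 → |·| ≈ 1.0308, ∠ ≈ 14.04°
∠L = (78.69° + 1.15°) − (45.00° + 14.04°) = 20.80°

20.8°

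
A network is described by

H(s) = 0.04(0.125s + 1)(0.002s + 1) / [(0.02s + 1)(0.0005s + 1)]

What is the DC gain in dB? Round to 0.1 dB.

-28.0 dB

H(0) = 0.04 · 1 / 1 = 0.04
20 log₁₀(0.04) ≈ -27.96 dB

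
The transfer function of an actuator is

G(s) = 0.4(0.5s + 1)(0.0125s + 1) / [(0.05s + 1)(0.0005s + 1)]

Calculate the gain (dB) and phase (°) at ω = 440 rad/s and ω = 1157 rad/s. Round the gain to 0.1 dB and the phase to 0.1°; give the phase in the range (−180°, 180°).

ω = 440: 26.8 dB, 69.6°; ω = 1157: 34.0 dB, 56.9°

At ω = 440 rad/s:
zero (1 + j440·0.5) = 1 + j220 → |·| ≈ 220, ∠ ≈ 89.74°
zero (1 + j440·0.0125) = 1 + j5.5 → |·| ≈ 5.5902, ∠ ≈ 79.70°
pole (1 + j440·0.05) = 1 + j22 → |·| ≈ 22.023, ∠ ≈ 87.40°
pole (1 + j440·0.0005) = 1 + j0.22 → |·| ≈ 1.0239, ∠ ≈ 12.41°
|G| = 0.4 · 220 · 5.5902 / (22.023 · 1.0239) ≈ 21.816
Gain = 20 log₁₀(21.816) ≈ 26.78 dB
∠G = (89.74° + 79.70°) − (87.40° + 12.41°) = 69.63°

At ω = 1157 rad/s:
zero (1 + j1157·0.5) = 1 + j578.5 → |·| ≈ 578.5, ∠ ≈ 89.90°
zero (1 + j1157·0.0125) = 1 + j14.4625 → |·| ≈ 14.497, ∠ ≈ 86.04°
pole (1 + j1157·0.05) = 1 + j57.85 → |·| ≈ 57.859, ∠ ≈ 89.01°
pole (1 + j1157·0.0005) = 1 + j0.5785 → |·| ≈ 1.1553, ∠ ≈ 30.05°
|G| = 0.4 · 578.5 · 14.497 / (57.859 · 1.1553) ≈ 50.185
Gain = 20 log₁₀(50.185) ≈ 34.01 dB
∠G = (89.90° + 86.04°) − (89.01° + 30.05°) = 56.88°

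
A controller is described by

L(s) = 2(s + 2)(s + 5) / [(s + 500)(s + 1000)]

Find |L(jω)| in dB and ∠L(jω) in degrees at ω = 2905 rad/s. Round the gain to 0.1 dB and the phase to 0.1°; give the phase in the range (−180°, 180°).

5.4 dB, 28.6°

At s = jω = j2905:
zero (s+2): 2 + j2905 → |·| = √(2²+2905²) = √8439029 ≈ 2905, ∠ = arctan(2905/2) ≈ 89.96°
zero (s+5): 5 + j2905 → |·| = √(5²+2905²) = √8439050 ≈ 2905, ∠ = arctan(2905/5) ≈ 89.90°
pole (s+500): 500 + j2905 → |·| = √(500²+2905²) = √8689025 ≈ 2947.7, ∠ = arctan(2905/500) ≈ 80.23°
pole (s+1000): 1000 + j2905 → |·| = √(1000²+2905²) = √9439025 ≈ 3072.3, ∠ = arctan(2905/1000) ≈ 71.00°
|L| = 2 · 8.439e+06 / 9.0562e+06 ≈ 1.8637
Gain = 20 log₁₀(1.8637) ≈ 5.41 dB
∠L = 179.86° − 151.23° = 28.63°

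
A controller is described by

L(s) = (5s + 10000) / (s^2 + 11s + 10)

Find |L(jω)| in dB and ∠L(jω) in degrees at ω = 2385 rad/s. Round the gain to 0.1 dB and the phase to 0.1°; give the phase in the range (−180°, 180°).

-51.3 dB, -129.7°

Substitute s = j2385:
Numerator: 5(j2385) + 10000 = 10000 + j11925
Denominator: (j2385)^2 + 11(j2385) + 10 = -5688215 + j26235
|N| = √(10000² + 11925²) ≈ 15563, ∠N ≈ 50.02°
|D| = √(5688215² + 26235²) ≈ 5.6883e+06, ∠D ≈ 179.74°
|L| = 15563 / 5.6883e+06 ≈ 0.002736
Gain = 20 log₁₀(0.002736) ≈ -51.26 dB
∠L = 50.02° − 179.74° = -129.72°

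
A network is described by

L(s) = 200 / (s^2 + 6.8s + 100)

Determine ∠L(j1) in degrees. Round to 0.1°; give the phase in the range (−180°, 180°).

-3.9°

At s = jω = j1:
quadratic: (j1)² + 6.8·j1 + 100 = 99 + j6.8 → |·| ≈ 99.233, ∠ ≈ 3.93°
∠L = 0.00° − 3.93° = -3.93°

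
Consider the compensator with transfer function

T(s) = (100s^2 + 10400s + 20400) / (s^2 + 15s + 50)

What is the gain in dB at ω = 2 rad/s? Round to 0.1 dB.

Substitute s = j2:
Numerator: 100(j2)^2 + 10400(j2) + 20400 = 20000 + j20800
Denominator: (j2)^2 + 15(j2) + 50 = 46 + j30
|N| = √(20000² + 20800²) ≈ 28856, ∠N ≈ 46.12°
|D| = √(46² + 30²) ≈ 54.918, ∠D ≈ 33.11°
|T| = 28856 / 54.918 ≈ 525.44
Gain = 20 log₁₀(525.44) ≈ 54.41 dB

54.4 dB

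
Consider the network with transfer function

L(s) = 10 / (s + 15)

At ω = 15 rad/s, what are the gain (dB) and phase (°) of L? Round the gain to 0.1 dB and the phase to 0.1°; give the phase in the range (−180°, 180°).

-6.5 dB, -45.0°

At s = jω = j15:
pole (s+15): 15 + j15 → |·| = √(15²+15²) = √450 ≈ 21.213, ∠ = arctan(15/15) ≈ 45.00°
|L| = 10 / 21.213 ≈ 0.47141
Gain = 20 log₁₀(0.47141) ≈ -6.53 dB
∠L = 0.00° − 45.00° = -45.00°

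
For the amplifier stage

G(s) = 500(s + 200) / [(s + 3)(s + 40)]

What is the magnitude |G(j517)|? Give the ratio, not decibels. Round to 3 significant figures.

1.03

At s = jω = j517:
zero (s+200): 200 + j517 → |·| = √(200²+517²) = √307289 ≈ 554.34, ∠ = arctan(517/200) ≈ 68.85°
pole (s+3): 3 + j517 → |·| = √(3²+517²) = √267298 ≈ 517.01, ∠ = arctan(517/3) ≈ 89.67°
pole (s+40): 40 + j517 → |·| = √(40²+517²) = √268889 ≈ 518.55, ∠ = arctan(517/40) ≈ 85.58°
|G| = 500 · 554.34 / 2.681e+05 ≈ 1.0338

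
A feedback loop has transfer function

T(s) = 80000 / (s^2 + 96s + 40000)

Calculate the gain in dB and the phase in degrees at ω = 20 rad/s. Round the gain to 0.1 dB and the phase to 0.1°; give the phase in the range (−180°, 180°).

6.1 dB, -2.8°

At s = jω = j20:
quadratic: (j20)² + 96·j20 + 40000 = 39600 + j1920 → |·| ≈ 39647, ∠ ≈ 2.78°
|T| = 80000 / 39647 ≈ 2.0178
Gain = 20 log₁₀(2.0178) ≈ 6.10 dB
∠T = 0.00° − 2.78° = -2.78°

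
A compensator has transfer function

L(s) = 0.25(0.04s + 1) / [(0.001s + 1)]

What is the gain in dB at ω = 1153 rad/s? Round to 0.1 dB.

17.6 dB

At ω = 1153 rad/s:
zero (1 + j1153·0.04) = 1 + j46.12 → |·| ≈ 46.131, ∠ ≈ 88.76°
pole (1 + j1153·0.001) = 1 + j1.153 → |·| ≈ 1.5262, ∠ ≈ 49.06°
|L| = 0.25 · 46.131 / (1.5262) ≈ 7.5565
Gain = 20 log₁₀(7.5565) ≈ 17.57 dB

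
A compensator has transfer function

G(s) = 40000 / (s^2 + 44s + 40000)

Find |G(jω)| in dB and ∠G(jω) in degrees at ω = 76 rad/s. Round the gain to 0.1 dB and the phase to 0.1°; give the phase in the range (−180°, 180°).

At s = jω = j76:
quadratic: (j76)² + 44·j76 + 40000 = 34224 + j3344 → |·| ≈ 34387, ∠ ≈ 5.58°
|G| = 40000 / 34387 ≈ 1.1632
Gain = 20 log₁₀(1.1632) ≈ 1.31 dB
∠G = 0.00° − 5.58° = -5.58°

1.3 dB, -5.6°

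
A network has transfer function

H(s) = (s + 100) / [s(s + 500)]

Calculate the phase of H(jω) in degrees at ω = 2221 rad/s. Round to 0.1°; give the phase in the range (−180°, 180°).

At s = jω = j2221:
zero (s+100): 100 + j2221 → |·| = √(100²+2221²) = √4942841 ≈ 2223.3, ∠ = arctan(2221/100) ≈ 87.42°
pole (s+500): 500 + j2221 → |·| = √(500²+2221²) = √5182841 ≈ 2276.6, ∠ = arctan(2221/500) ≈ 77.31°
pole at origin: |s| = 2221, ∠ = 90.00° (in denominator)
∠H = 87.42° − 167.31° = -79.89°

-79.9°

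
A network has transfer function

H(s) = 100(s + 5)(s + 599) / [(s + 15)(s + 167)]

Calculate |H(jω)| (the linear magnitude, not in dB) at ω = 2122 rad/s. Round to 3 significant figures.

104

At s = jω = j2122:
zero (s+5): 5 + j2122 → |·| = √(5²+2122²) = √4502909 ≈ 2122, ∠ = arctan(2122/5) ≈ 89.86°
zero (s+599): 599 + j2122 → |·| = √(599²+2122²) = √4861685 ≈ 2204.9, ∠ = arctan(2122/599) ≈ 74.24°
pole (s+15): 15 + j2122 → |·| = √(15²+2122²) = √4503109 ≈ 2122.1, ∠ = arctan(2122/15) ≈ 89.59°
pole (s+167): 167 + j2122 → |·| = √(167²+2122²) = √4530773 ≈ 2128.6, ∠ = arctan(2122/167) ≈ 85.50°
|H| = 100 · 4.6788e+06 / 4.5171e+06 ≈ 103.58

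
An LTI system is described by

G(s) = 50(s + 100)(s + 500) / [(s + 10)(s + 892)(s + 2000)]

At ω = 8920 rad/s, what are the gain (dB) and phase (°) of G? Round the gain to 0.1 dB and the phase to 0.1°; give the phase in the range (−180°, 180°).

At s = jω = j8920:
zero (s+100): 100 + j8920 → |·| = √(100²+8920²) = √79576400 ≈ 8920.6, ∠ = arctan(8920/100) ≈ 89.36°
zero (s+500): 500 + j8920 → |·| = √(500²+8920²) = √79816400 ≈ 8934, ∠ = arctan(8920/500) ≈ 86.79°
pole (s+10): 10 + j8920 → |·| = √(10²+8920²) = √79566500 ≈ 8920, ∠ = arctan(8920/10) ≈ 89.94°
pole (s+892): 892 + j8920 → |·| = √(892²+8920²) = √80362064 ≈ 8964.5, ∠ = arctan(8920/892) ≈ 84.29°
pole (s+2000): 2000 + j8920 → |·| = √(2000²+8920²) = √83566400 ≈ 9141.5, ∠ = arctan(8920/2000) ≈ 77.36°
|G| = 50 · 7.9697e+07 / 7.3098e+11 ≈ 0.0054514
Gain = 20 log₁₀(0.0054514) ≈ -45.27 dB
∠G = 176.15° − 251.59° = -75.44°

-45.3 dB, -75.4°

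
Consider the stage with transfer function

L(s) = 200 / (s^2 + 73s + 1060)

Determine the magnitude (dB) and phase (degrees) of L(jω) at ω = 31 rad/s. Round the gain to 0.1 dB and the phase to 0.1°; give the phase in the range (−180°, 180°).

Substitute s = j31:
Numerator: 200 = 200 + j0
Denominator: (j31)^2 + 73(j31) + 1060 = 99 + j2263
|N| = √(200² + 0²) ≈ 200, ∠N ≈ 0.00°
|D| = √(99² + 2263²) ≈ 2265.2, ∠D ≈ 87.50°
|L| = 200 / 2265.2 ≈ 0.088292
Gain = 20 log₁₀(0.088292) ≈ -21.08 dB
∠L = 0.00° − 87.50° = -87.50°

-21.1 dB, -87.5°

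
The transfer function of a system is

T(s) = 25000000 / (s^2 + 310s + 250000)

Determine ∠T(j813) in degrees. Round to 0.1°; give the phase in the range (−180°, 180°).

-148.5°

At s = jω = j813:
quadratic: (j813)² + 310·j813 + 250000 = -410969 + j252030 → |·| ≈ 4.8209e+05, ∠ ≈ 148.48°
∠T = 0.00° − 148.48° = -148.48°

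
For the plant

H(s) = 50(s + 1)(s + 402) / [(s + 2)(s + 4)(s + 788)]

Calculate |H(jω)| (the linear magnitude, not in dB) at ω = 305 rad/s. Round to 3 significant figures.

0.0979

At s = jω = j305:
zero (s+1): 1 + j305 → |·| = √(1²+305²) = √93026 ≈ 305, ∠ = arctan(305/1) ≈ 89.81°
zero (s+402): 402 + j305 → |·| = √(402²+305²) = √254629 ≈ 504.61, ∠ = arctan(305/402) ≈ 37.19°
pole (s+2): 2 + j305 → |·| = √(2²+305²) = √93029 ≈ 305.01, ∠ = arctan(305/2) ≈ 89.62°
pole (s+4): 4 + j305 → |·| = √(4²+305²) = √93041 ≈ 305.03, ∠ = arctan(305/4) ≈ 89.25°
pole (s+788): 788 + j305 → |·| = √(788²+305²) = √713969 ≈ 844.97, ∠ = arctan(305/788) ≈ 21.16°
|H| = 50 · 1.5391e+05 / 7.8614e+07 ≈ 0.09789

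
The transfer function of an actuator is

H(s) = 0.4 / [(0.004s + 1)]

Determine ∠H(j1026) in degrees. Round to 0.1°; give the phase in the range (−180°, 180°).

At ω = 1026 rad/s:
pole (1 + j1026·0.004) = 1 + j4.104 → |·| ≈ 4.2241, ∠ ≈ 76.31°
∠H = (0°) − (76.31°) = -76.31°

-76.3°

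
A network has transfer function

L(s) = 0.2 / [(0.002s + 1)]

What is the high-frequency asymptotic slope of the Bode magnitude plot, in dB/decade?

Each pole contributes −20 dB/decade at high frequency; each zero contributes +20 dB/decade.
Net: 0 zero(s) − 1 pole(s) → -20 dB/decade.

-20 dB/decade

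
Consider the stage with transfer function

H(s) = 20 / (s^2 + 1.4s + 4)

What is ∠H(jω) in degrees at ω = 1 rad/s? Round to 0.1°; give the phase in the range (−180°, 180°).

At s = jω = j1:
quadratic: (j1)² + 1.4·j1 + 4 = 3 + j1.4 → |·| ≈ 3.3106, ∠ ≈ 25.02°
∠H = 0.00° − 25.02° = -25.02°

-25.0°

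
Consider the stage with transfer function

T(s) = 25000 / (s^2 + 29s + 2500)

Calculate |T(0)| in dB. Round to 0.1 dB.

T(0) = 25000 / 2500 = 10
20 log₁₀(10) ≈ 20.00 dB

20.0 dB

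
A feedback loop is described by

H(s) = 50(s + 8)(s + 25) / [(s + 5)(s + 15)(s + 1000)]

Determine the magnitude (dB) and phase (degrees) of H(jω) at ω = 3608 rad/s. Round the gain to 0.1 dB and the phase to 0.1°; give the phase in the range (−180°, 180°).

At s = jω = j3608:
zero (s+8): 8 + j3608 → |·| = √(8²+3608²) = √13017728 ≈ 3608, ∠ = arctan(3608/8) ≈ 89.87°
zero (s+25): 25 + j3608 → |·| = √(25²+3608²) = √13018289 ≈ 3608.1, ∠ = arctan(3608/25) ≈ 89.60°
pole (s+5): 5 + j3608 → |·| = √(5²+3608²) = √13017689 ≈ 3608, ∠ = arctan(3608/5) ≈ 89.92°
pole (s+15): 15 + j3608 → |·| = √(15²+3608²) = √13017889 ≈ 3608, ∠ = arctan(3608/15) ≈ 89.76°
pole (s+1000): 1000 + j3608 → |·| = √(1000²+3608²) = √14017664 ≈ 3744, ∠ = arctan(3608/1000) ≈ 74.51°
|H| = 50 · 1.3018e+07 / 4.8738e+10 ≈ 0.013355
Gain = 20 log₁₀(0.013355) ≈ -37.49 dB
∠H = 179.47° − 254.19° = -74.72°

-37.5 dB, -74.7°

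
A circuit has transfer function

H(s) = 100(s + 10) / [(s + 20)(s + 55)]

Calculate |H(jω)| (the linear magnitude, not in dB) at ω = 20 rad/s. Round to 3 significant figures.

1.35

At s = jω = j20:
zero (s+10): 10 + j20 → |·| = √(10²+20²) = √500 ≈ 22.361, ∠ = arctan(20/10) ≈ 63.43°
pole (s+20): 20 + j20 → |·| = √(20²+20²) = √800 ≈ 28.284, ∠ = arctan(20/20) ≈ 45.00°
pole (s+55): 55 + j20 → |·| = √(55²+20²) = √3425 ≈ 58.523, ∠ = arctan(20/55) ≈ 19.98°
|H| = 100 · 22.361 / 1655.3 ≈ 1.3509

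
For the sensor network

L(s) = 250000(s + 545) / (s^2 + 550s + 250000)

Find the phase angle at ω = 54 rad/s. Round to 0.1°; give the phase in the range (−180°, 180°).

At s = jω = j54:
zero (s+545): 545 + j54 → |·| = √(545²+54²) = √299941 ≈ 547.67, ∠ = arctan(54/545) ≈ 5.66°
quadratic: (j54)² + 550·j54 + 250000 = 247084 + j29700 → |·| ≈ 2.4886e+05, ∠ ≈ 6.85°
∠L = 5.66° − 6.85° = -1.19°

-1.2°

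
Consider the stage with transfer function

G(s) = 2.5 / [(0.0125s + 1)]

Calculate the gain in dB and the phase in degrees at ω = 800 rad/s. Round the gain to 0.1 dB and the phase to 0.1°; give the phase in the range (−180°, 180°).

At ω = 800 rad/s:
pole (1 + j800·0.0125) = 1 + j10 → |·| ≈ 10.05, ∠ ≈ 84.29°
|G| = 2.5 · 1 / (10.05) ≈ 0.24876
Gain = 20 log₁₀(0.24876) ≈ -12.08 dB
∠G = (0°) − (84.29°) = -84.29°

-12.1 dB, -84.3°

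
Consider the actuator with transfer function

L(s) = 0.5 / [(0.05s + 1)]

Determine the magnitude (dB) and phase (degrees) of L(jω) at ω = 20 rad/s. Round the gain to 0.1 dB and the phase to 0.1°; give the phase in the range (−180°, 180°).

At ω = 20 rad/s:
pole (1 + j20·0.05) = 1 + j1 → |·| ≈ 1.4142, ∠ ≈ 45.00°
|L| = 0.5 · 1 / (1.4142) ≈ 0.35356
Gain = 20 log₁₀(0.35356) ≈ -9.03 dB
∠L = (0°) − (45.00°) = -45.00°

-9.0 dB, -45.0°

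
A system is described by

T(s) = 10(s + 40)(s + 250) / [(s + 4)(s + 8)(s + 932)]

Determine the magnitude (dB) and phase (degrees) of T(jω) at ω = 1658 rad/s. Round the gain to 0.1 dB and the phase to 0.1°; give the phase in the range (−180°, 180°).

-45.5 dB, -70.2°

At s = jω = j1658:
zero (s+40): 40 + j1658 → |·| = √(40²+1658²) = √2750564 ≈ 1658.5, ∠ = arctan(1658/40) ≈ 88.62°
zero (s+250): 250 + j1658 → |·| = √(250²+1658²) = √2811464 ≈ 1676.7, ∠ = arctan(1658/250) ≈ 81.43°
pole (s+4): 4 + j1658 → |·| = √(4²+1658²) = √2748980 ≈ 1658, ∠ = arctan(1658/4) ≈ 89.86°
pole (s+8): 8 + j1658 → |·| = √(8²+1658²) = √2749028 ≈ 1658, ∠ = arctan(1658/8) ≈ 89.72°
pole (s+932): 932 + j1658 → |·| = √(932²+1658²) = √3617588 ≈ 1902, ∠ = arctan(1658/932) ≈ 60.66°
|T| = 10 · 2.7808e+06 / 5.2285e+09 ≈ 0.0053185
Gain = 20 log₁₀(0.0053185) ≈ -45.48 dB
∠T = 170.05° − 240.24° = -70.19°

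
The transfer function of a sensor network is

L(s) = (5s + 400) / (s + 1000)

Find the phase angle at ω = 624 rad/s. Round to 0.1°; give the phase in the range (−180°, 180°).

50.7°

Substitute s = j624:
Numerator: 5(j624) + 400 = 400 + j3120
Denominator: (j624) + 1000 = 1000 + j624
|N| = √(400² + 3120²) ≈ 3145.5, ∠N ≈ 82.69°
|D| = √(1000² + 624²) ≈ 1178.7, ∠D ≈ 31.96°
∠L = 82.69° − 31.96° = 50.73°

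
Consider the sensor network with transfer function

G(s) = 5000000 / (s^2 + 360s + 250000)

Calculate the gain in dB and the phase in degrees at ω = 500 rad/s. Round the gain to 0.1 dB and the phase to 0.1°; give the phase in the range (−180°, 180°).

28.9 dB, -90.0°

At s = jω = j500:
quadratic: (j500)² + 360·j500 + 250000 = 0 + j180000 → |·| ≈ 1.8e+05, ∠ ≈ 90.00°
|G| = 5000000 / 1.8e+05 ≈ 27.778
Gain = 20 log₁₀(27.778) ≈ 28.87 dB
∠G = 0.00° − 90.00° = -90.00°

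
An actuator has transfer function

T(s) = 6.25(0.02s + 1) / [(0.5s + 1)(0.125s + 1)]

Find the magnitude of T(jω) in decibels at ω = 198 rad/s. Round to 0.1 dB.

-39.7 dB

At ω = 198 rad/s:
zero (1 + j198·0.02) = 1 + j3.96 → |·| ≈ 4.0843, ∠ ≈ 75.83°
pole (1 + j198·0.5) = 1 + j99 → |·| ≈ 99.005, ∠ ≈ 89.42°
pole (1 + j198·0.125) = 1 + j24.75 → |·| ≈ 24.77, ∠ ≈ 87.69°
|T| = 6.25 · 4.0843 / (99.005 · 24.77) ≈ 0.010409
Gain = 20 log₁₀(0.010409) ≈ -39.65 dB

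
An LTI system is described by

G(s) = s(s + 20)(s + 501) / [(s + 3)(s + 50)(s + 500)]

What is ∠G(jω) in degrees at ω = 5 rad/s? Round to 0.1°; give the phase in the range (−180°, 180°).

At s = jω = j5:
zero (s+20): 20 + j5 → |·| = √(20²+5²) = √425 ≈ 20.616, ∠ = arctan(5/20) ≈ 14.04°
zero (s+501): 501 + j5 → |·| = √(501²+5²) = √251026 ≈ 501.02, ∠ = arctan(5/501) ≈ 0.57°
zero at origin: s = j5 → |·| = 5, ∠ = 90.00°
pole (s+3): 3 + j5 → |·| = √(3²+5²) = √34 ≈ 5.831, ∠ = arctan(5/3) ≈ 59.04°
pole (s+50): 50 + j5 → |·| = √(50²+5²) = √2525 ≈ 50.249, ∠ = arctan(5/50) ≈ 5.71°
pole (s+500): 500 + j5 → |·| = √(500²+5²) = √250025 ≈ 500.02, ∠ = arctan(5/500) ≈ 0.57°
∠G = 104.61° − 65.32° = 39.29°

39.3°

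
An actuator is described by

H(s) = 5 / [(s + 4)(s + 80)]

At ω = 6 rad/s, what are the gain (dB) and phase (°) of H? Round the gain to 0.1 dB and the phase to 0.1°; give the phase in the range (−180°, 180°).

-41.3 dB, -60.6°

At s = jω = j6:
pole (s+4): 4 + j6 → |·| = √(4²+6²) = √52 ≈ 7.2111, ∠ = arctan(6/4) ≈ 56.31°
pole (s+80): 80 + j6 → |·| = √(80²+6²) = √6436 ≈ 80.225, ∠ = arctan(6/80) ≈ 4.29°
|H| = 5 / 578.51 ≈ 0.0086429
Gain = 20 log₁₀(0.0086429) ≈ -41.27 dB
∠H = 0.00° − 60.60° = -60.60°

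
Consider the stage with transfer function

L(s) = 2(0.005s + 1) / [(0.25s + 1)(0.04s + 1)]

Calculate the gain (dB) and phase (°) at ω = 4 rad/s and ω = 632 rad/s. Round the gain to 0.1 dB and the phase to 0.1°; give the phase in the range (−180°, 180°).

At ω = 4 rad/s:
zero (1 + j4·0.005) = 1 + j0.02 → |·| ≈ 1.0002, ∠ ≈ 1.15°
pole (1 + j4·0.25) = 1 + j1 → |·| ≈ 1.4142, ∠ ≈ 45.00°
pole (1 + j4·0.04) = 1 + j0.16 → |·| ≈ 1.0127, ∠ ≈ 9.09°
|L| = 2 · 1.0002 / (1.4142 · 1.0127) ≈ 1.3968
Gain = 20 log₁₀(1.3968) ≈ 2.90 dB
∠L = (1.15°) − (45.00° + 9.09°) = -52.94°

At ω = 632 rad/s:
zero (1 + j632·0.005) = 1 + j3.16 → |·| ≈ 3.3145, ∠ ≈ 72.44°
pole (1 + j632·0.25) = 1 + j158 → |·| ≈ 158, ∠ ≈ 89.64°
pole (1 + j632·0.04) = 1 + j25.28 → |·| ≈ 25.3, ∠ ≈ 87.73°
|L| = 2 · 3.3145 / (158 · 25.3) ≈ 0.0016583
Gain = 20 log₁₀(0.0016583) ≈ -55.61 dB
∠L = (72.44°) − (89.64° + 87.73°) = -104.93°

ω = 4: 2.9 dB, -52.9°; ω = 632: -55.6 dB, -104.9°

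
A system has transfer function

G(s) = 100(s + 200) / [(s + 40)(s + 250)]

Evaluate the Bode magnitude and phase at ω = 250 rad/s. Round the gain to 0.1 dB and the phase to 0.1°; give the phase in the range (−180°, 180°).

-8.9 dB, -74.6°

At s = jω = j250:
zero (s+200): 200 + j250 → |·| = √(200²+250²) = √102500 ≈ 320.16, ∠ = arctan(250/200) ≈ 51.34°
pole (s+40): 40 + j250 → |·| = √(40²+250²) = √64100 ≈ 253.18, ∠ = arctan(250/40) ≈ 80.91°
pole (s+250): 250 + j250 → |·| = √(250²+250²) = √125000 ≈ 353.55, ∠ = arctan(250/250) ≈ 45.00°
|G| = 100 · 320.16 / 89512 ≈ 0.35767
Gain = 20 log₁₀(0.35767) ≈ -8.93 dB
∠G = 51.34° − 125.91° = -74.57°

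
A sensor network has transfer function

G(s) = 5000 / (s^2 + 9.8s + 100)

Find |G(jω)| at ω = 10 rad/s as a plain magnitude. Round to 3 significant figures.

51.0

At s = jω = j10:
quadratic: (j10)² + 9.8·j10 + 100 = 0 + j98 → |·| ≈ 98, ∠ ≈ 90.00°
|G| = 5000 / 98 ≈ 51.02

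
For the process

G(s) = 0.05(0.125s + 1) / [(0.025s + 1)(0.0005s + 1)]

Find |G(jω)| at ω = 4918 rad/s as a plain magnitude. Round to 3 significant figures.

At ω = 4918 rad/s:
zero (1 + j4918·0.125) = 1 + j614.75 → |·| ≈ 614.75, ∠ ≈ 89.91°
pole (1 + j4918·0.025) = 1 + j122.95 → |·| ≈ 122.95, ∠ ≈ 89.53°
pole (1 + j4918·0.0005) = 1 + j2.459 → |·| ≈ 2.6546, ∠ ≈ 67.87°
|G| = 0.05 · 614.75 / (122.95 · 2.6546) ≈ 0.094176

0.0942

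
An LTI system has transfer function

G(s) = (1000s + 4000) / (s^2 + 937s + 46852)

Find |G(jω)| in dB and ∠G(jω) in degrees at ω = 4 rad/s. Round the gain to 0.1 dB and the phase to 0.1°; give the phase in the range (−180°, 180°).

Substitute s = j4:
Numerator: 1000(j4) + 4000 = 4000 + j4000
Denominator: (j4)^2 + 937(j4) + 46852 = 46836 + j3748
|N| = √(4000² + 4000²) ≈ 5656.9, ∠N ≈ 45.00°
|D| = √(46836² + 3748²) ≈ 46986, ∠D ≈ 4.58°
|G| = 5656.9 / 46986 ≈ 0.1204
Gain = 20 log₁₀(0.1204) ≈ -18.39 dB
∠G = 45.00° − 4.58° = 40.42°

-18.4 dB, 40.4°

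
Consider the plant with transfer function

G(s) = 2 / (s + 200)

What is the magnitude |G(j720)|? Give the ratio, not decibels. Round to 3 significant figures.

0.00268

Substitute s = j720:
Numerator: 2 = 2 + j0
Denominator: (j720) + 200 = 200 + j720
|N| = √(2² + 0²) ≈ 2, ∠N ≈ 0.00°
|D| = √(200² + 720²) ≈ 747.26, ∠D ≈ 74.48°
|G| = 2 / 747.26 ≈ 0.0026764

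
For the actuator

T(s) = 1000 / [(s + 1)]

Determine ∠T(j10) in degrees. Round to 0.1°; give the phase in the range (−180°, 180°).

-84.3°

At ω = 10 rad/s:
pole (1 + j10·1) = 1 + j10 → |·| ≈ 10.05, ∠ ≈ 84.29°
∠T = (0°) − (84.29°) = -84.29°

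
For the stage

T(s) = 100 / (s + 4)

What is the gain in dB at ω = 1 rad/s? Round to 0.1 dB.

Substitute s = j1:
Numerator: 100 = 100 + j0
Denominator: (j1) + 4 = 4 + j1
|N| = √(100² + 0²) ≈ 100, ∠N ≈ 0.00°
|D| = √(4² + 1²) ≈ 4.1231, ∠D ≈ 14.04°
|T| = 100 / 4.1231 ≈ 24.254
Gain = 20 log₁₀(24.254) ≈ 27.70 dB

27.7 dB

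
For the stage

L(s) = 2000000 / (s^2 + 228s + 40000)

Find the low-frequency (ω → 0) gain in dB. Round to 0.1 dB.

L(0) = 2000000 / 40000 = 50
20 log₁₀(50) ≈ 33.98 dB

34.0 dB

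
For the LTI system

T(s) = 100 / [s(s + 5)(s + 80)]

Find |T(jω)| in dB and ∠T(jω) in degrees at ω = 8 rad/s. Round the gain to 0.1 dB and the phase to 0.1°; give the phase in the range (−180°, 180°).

At s = jω = j8:
pole (s+5): 5 + j8 → |·| = √(5²+8²) = √89 ≈ 9.434, ∠ = arctan(8/5) ≈ 57.99°
pole (s+80): 80 + j8 → |·| = √(80²+8²) = √6464 ≈ 80.399, ∠ = arctan(8/80) ≈ 5.71°
pole at origin: |s| = 8, ∠ = 90.00° (in denominator)
|T| = 100 / 6067.9 ≈ 0.01648
Gain = 20 log₁₀(0.01648) ≈ -35.66 dB
∠T = 0.00° − 153.70° = -153.70°

-35.7 dB, -153.7°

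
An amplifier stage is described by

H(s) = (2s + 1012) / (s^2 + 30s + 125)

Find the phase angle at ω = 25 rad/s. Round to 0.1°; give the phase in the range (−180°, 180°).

Substitute s = j25:
Numerator: 2(j25) + 1012 = 1012 + j50
Denominator: (j25)^2 + 30(j25) + 125 = -500 + j750
|N| = √(1012² + 50²) ≈ 1013.2, ∠N ≈ 2.83°
|D| = √(500² + 750²) ≈ 901.39, ∠D ≈ 123.69°
∠H = 2.83° − 123.69° = -120.86°

-120.9°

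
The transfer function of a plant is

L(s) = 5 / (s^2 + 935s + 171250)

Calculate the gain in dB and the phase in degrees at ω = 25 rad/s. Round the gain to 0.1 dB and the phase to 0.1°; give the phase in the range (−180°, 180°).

-90.7 dB, -7.8°

Substitute s = j25:
Numerator: 5 = 5 + j0
Denominator: (j25)^2 + 935(j25) + 171250 = 170625 + j23375
|N| = √(5² + 0²) ≈ 5, ∠N ≈ 0.00°
|D| = √(170625² + 23375²) ≈ 1.7222e+05, ∠D ≈ 7.80°
|L| = 5 / 1.7222e+05 ≈ 2.9033e-05
Gain = 20 log₁₀(2.9033e-05) ≈ -90.74 dB
∠L = 0.00° − 7.80° = -7.80°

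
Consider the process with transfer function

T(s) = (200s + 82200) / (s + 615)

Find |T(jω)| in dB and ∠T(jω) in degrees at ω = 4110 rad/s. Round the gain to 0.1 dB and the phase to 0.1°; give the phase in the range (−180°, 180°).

46.0 dB, 2.8°

Substitute s = j4110:
Numerator: 200(j4110) + 82200 = 82200 + j822000
Denominator: (j4110) + 615 = 615 + j4110
|N| = √(82200² + 822000²) ≈ 8.261e+05, ∠N ≈ 84.29°
|D| = √(615² + 4110²) ≈ 4155.8, ∠D ≈ 81.49°
|T| = 8.261e+05 / 4155.8 ≈ 198.78
Gain = 20 log₁₀(198.78) ≈ 45.97 dB
∠T = 84.29° − 81.49° = 2.80°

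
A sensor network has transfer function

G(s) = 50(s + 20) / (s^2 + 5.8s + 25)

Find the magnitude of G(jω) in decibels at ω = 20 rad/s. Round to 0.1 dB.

11.1 dB

At s = jω = j20:
zero (s+20): 20 + j20 → |·| = √(20²+20²) = √800 ≈ 28.284, ∠ = arctan(20/20) ≈ 45.00°
quadratic: (j20)² + 5.8·j20 + 25 = -375 + j116 → |·| ≈ 392.53, ∠ ≈ 162.81°
|G| = 50 · 28.284 / 392.53 ≈ 3.6028
Gain = 20 log₁₀(3.6028) ≈ 11.13 dB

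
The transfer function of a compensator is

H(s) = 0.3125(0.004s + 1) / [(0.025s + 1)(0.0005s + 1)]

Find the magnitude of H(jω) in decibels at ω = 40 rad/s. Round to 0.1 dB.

At ω = 40 rad/s:
zero (1 + j40·0.004) = 1 + j0.16 → |·| ≈ 1.0127, ∠ ≈ 9.09°
pole (1 + j40·0.025) = 1 + j1 → |·| ≈ 1.4142, ∠ ≈ 45.00°
pole (1 + j40·0.0005) = 1 + j0.02 → |·| ≈ 1.0002, ∠ ≈ 1.15°
|H| = 0.3125 · 1.0127 / (1.4142 · 1.0002) ≈ 0.22373
Gain = 20 log₁₀(0.22373) ≈ -13.01 dB

-13.0 dB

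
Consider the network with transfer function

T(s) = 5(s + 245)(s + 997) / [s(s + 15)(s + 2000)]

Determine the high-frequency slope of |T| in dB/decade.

Each pole contributes −20 dB/decade at high frequency; each zero contributes +20 dB/decade.
Net: 2 zero(s) − 3 pole(s) → -20 dB/decade.

-20 dB/decade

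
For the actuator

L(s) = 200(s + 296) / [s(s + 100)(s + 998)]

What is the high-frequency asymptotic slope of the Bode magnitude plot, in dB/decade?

-40 dB/decade

Each pole contributes −20 dB/decade at high frequency; each zero contributes +20 dB/decade.
Net: 1 zero(s) − 3 pole(s) → -40 dB/decade.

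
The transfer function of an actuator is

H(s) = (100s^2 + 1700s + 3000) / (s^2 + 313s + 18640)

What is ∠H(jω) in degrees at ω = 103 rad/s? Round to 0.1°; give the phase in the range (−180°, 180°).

94.6°

Substitute s = j103:
Numerator: 100(j103)^2 + 1700(j103) + 3000 = -1057900 + j175100
Denominator: (j103)^2 + 313(j103) + 18640 = 8031 + j32239
|N| = √(1057900² + 175100²) ≈ 1.0723e+06, ∠N ≈ 170.60°
|D| = √(8031² + 32239²) ≈ 33224, ∠D ≈ 76.01°
∠H = 170.60° − 76.01° = 94.59°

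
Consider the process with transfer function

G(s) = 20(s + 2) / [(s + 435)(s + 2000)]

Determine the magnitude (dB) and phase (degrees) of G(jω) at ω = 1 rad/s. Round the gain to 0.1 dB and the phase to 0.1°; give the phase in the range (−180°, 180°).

At s = jω = j1:
zero (s+2): 2 + j1 → |·| = √(2²+1²) = √5 ≈ 2.2361, ∠ = arctan(1/2) ≈ 26.57°
pole (s+435): 435 + j1 → |·| = √(435²+1²) = √189226 ≈ 435, ∠ = arctan(1/435) ≈ 0.13°
pole (s+2000): 2000 + j1 → |·| = √(2000²+1²) = √4000001 ≈ 2000, ∠ = arctan(1/2000) ≈ 0.03°
|G| = 20 · 2.2361 / 8.7e+05 ≈ 5.1405e-05
Gain = 20 log₁₀(5.1405e-05) ≈ -85.78 dB
∠G = 26.57° − 0.16° = 26.41°

-85.8 dB, 26.4°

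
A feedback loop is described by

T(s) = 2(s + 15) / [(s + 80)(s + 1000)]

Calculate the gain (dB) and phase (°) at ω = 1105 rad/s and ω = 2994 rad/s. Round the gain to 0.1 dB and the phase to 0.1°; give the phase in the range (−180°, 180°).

At s = jω = j1105:
zero (s+15): 15 + j1105 → |·| = √(15²+1105²) = √1221250 ≈ 1105.1, ∠ = arctan(1105/15) ≈ 89.22°
pole (s+80): 80 + j1105 → |·| = √(80²+1105²) = √1227425 ≈ 1107.9, ∠ = arctan(1105/80) ≈ 85.86°
pole (s+1000): 1000 + j1105 → |·| = √(1000²+1105²) = √2221025 ≈ 1490.3, ∠ = arctan(1105/1000) ≈ 47.86°
|T| = 2 · 1105.1 / 1.6511e+06 ≈ 0.0013386
Gain = 20 log₁₀(0.0013386) ≈ -57.47 dB
∠T = 89.22° − 133.72° = -44.50°

At s = jω = j2994:
zero (s+15): 15 + j2994 → |·| = √(15²+2994²) = √8964261 ≈ 2994, ∠ = arctan(2994/15) ≈ 89.71°
pole (s+80): 80 + j2994 → |·| = √(80²+2994²) = √8970436 ≈ 2995.1, ∠ = arctan(2994/80) ≈ 88.47°
pole (s+1000): 1000 + j2994 → |·| = √(1000²+2994²) = √9964036 ≈ 3156.6, ∠ = arctan(2994/1000) ≈ 71.53°
|T| = 2 · 2994 / 9.4543e+06 ≈ 0.00063336
Gain = 20 log₁₀(0.00063336) ≈ -63.97 dB
∠T = 89.71° − 160.00° = -70.29°

ω = 1105: -57.5 dB, -44.5°; ω = 2994: -64.0 dB, -70.3°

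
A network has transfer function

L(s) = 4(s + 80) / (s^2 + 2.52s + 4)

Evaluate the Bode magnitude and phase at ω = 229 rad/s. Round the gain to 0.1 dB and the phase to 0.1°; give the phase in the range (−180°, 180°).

At s = jω = j229:
zero (s+80): 80 + j229 → |·| = √(80²+229²) = √58841 ≈ 242.57, ∠ = arctan(229/80) ≈ 70.74°
quadratic: (j229)² + 2.52·j229 + 4 = -52437 + j577.08 → |·| ≈ 52440, ∠ ≈ 179.37°
|L| = 4 · 242.57 / 52440 ≈ 0.018503
Gain = 20 log₁₀(0.018503) ≈ -34.66 dB
∠L = 70.74° − 179.37° = -108.63°

-34.7 dB, -108.6°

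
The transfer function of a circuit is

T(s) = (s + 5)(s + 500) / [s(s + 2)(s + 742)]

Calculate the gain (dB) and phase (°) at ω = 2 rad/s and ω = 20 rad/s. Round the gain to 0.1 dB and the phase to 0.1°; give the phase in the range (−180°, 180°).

ω = 2: -3.9 dB, -113.1°; ω = 20: -29.2 dB, -97.6°

At s = jω = j2:
zero (s+5): 5 + j2 → |·| = √(5²+2²) = √29 ≈ 5.3852, ∠ = arctan(2/5) ≈ 21.80°
zero (s+500): 500 + j2 → |·| = √(500²+2²) = √250004 ≈ 500, ∠ = arctan(2/500) ≈ 0.23°
pole (s+2): 2 + j2 → |·| = √(2²+2²) = √8 ≈ 2.8284, ∠ = arctan(2/2) ≈ 45.00°
pole (s+742): 742 + j2 → |·| = √(742²+2²) = √550568 ≈ 742, ∠ = arctan(2/742) ≈ 0.15°
pole at origin: |s| = 2, ∠ = 90.00° (in denominator)
|T| = 1 · 2692.6 / 4197.3 ≈ 0.64151
Gain = 20 log₁₀(0.64151) ≈ -3.86 dB
∠T = 22.03° − 135.15° = -113.12°

At s = jω = j20:
zero (s+5): 5 + j20 → |·| = √(5²+20²) = √425 ≈ 20.616, ∠ = arctan(20/5) ≈ 75.96°
zero (s+500): 500 + j20 → |·| = √(500²+20²) = √250400 ≈ 500.4, ∠ = arctan(20/500) ≈ 2.29°
pole (s+2): 2 + j20 → |·| = √(2²+20²) = √404 ≈ 20.1, ∠ = arctan(20/2) ≈ 84.29°
pole (s+742): 742 + j20 → |·| = √(742²+20²) = √550964 ≈ 742.27, ∠ = arctan(20/742) ≈ 1.54°
pole at origin: |s| = 20, ∠ = 90.00° (in denominator)
|T| = 1 · 10316 / 2.9839e+05 ≈ 0.034572
Gain = 20 log₁₀(0.034572) ≈ -29.23 dB
∠T = 78.25° − 175.83° = -97.58°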